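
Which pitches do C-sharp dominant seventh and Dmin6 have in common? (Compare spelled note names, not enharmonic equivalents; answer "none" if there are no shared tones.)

B

C-sharp dominant seventh = C#, E#, G#, B.
Dmin6 = D, F, A, B.
Shared: B.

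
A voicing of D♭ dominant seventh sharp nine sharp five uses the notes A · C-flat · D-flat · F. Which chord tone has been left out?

E

The full D♭ dominant seventh sharp nine sharp five chord is D-flat, F, A, C-flat, E.
Comparing with the voicing, the augmented 9th (9th) — E — is absent.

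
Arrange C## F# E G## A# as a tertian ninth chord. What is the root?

Stacking in thirds gives F# – A# – C## – E – G##, so F# is the root — F# dominant seventh sharp nine sharp five.

F#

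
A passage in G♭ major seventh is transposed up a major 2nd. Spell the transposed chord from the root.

A-flat, C, E-flat, G

A major 2nd up from G-flat is A-flat, so the new chord is A-flat major seventh.
Root: A-flat
Major 3rd (3rd): C
Perfect 5th (5th): E-flat
Major 7th (7th): G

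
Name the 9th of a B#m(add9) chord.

C##

Root of B#m(add9) = B#. The 9th is a major 9th: B# up a major 9th → C##.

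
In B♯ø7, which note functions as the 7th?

B♯ø7 is built on B♯; its 7th is a minor 7th above the root.
A seventh above B uses the letter A, and the minor 7th above B♯ is A♯.

A♯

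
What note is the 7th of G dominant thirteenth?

F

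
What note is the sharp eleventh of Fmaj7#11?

B

Root of Fmaj7#11 = F. The 11th is an augmented 11th: F up an augmented 11th → B.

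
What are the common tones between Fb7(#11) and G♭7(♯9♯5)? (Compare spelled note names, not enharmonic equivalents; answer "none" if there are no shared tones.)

Fb – Bb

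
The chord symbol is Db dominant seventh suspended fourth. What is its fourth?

G-flat

Root of Db dominant seventh suspended fourth = D-flat. The 4th is a perfect 4th: D-flat up a perfect 4th → G-flat.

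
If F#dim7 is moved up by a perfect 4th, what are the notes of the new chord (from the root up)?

Transposed root: F# → B (perfect 4th up). So we spell B diminished seventh:
B — root
D — minor 3rd
F — diminished 5th
Ab — diminished 7th

B, D, F, Ab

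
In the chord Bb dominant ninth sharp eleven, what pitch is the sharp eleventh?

E

Root of Bb dominant ninth sharp eleven = B♭. The 11th is an augmented 11th: B♭ up an augmented 11th → E.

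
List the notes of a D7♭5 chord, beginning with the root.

D7♭5 is a dominant seventh flat five built on D.
D — root
F♯ — major 3rd
A♭ — diminished 5th
C — minor 7th

D – F♯ – A♭ – C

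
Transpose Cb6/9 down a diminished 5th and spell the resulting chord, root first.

Cb down a diminished 5th → F. New chord: F six-nine.
- root: F
- major 3rd: A
- perfect 5th: C
- major 6th: D
- major 9th: G

F A C D G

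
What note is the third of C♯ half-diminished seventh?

E

C♯ half-diminished seventh is built on C♯; its 3rd is a minor 3rd above the root.
A third above C uses the letter E, and the minor 3rd above C♯ is E.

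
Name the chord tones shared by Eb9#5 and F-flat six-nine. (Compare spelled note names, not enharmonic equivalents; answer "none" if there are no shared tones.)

Db

Eb9#5 = Eb, G, B, Db, F.
F-flat six-nine = Fb, Ab, Cb, Db, Gb.
Shared: Db.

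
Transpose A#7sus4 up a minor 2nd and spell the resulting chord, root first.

Transposed root: A♯ → B (minor 2nd up). So we spell B dominant seventh suspended fourth:
B — root
E — perfect 4th
F♯ — perfect 5th
A — minor 7th

B, E, F♯, A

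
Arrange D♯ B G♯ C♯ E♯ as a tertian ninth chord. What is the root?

Stacking in thirds gives C♯ – E♯ – G♯ – B – D♯, so C♯ is the root — C♯ dominant ninth.

C♯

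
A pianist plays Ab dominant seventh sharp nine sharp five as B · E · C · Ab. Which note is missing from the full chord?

Gb

Ab dominant seventh sharp nine sharp five = Ab, C, E, Gb, B. The voicing lacks the 7th (minor 7th), Gb.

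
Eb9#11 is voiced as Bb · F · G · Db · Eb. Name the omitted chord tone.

The full Eb9#11 chord is Eb, G, Bb, Db, F, A.
Comparing with the voicing, the augmented 11th (11th) — A — is absent.

A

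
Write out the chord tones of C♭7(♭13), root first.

Cb Eb Gb Bbb Abb

C♭7(♭13) is a dominant seventh flat thirteen built on Cb.
root → Cb
3rd (major 3rd) → Eb
5th (perfect 5th) → Gb
7th (minor 7th) → Bbb
13th (minor 13th) → Abb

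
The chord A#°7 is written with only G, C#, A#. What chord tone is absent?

The full A#°7 chord is A#, C#, E, G.
Comparing with the voicing, the diminished 5th (5th) — E — is absent.

E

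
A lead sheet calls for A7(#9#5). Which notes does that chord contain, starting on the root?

A C# E# G B#

A7(#9#5) is a dominant seventh sharp nine sharp five built on A.
root → A
3rd (major 3rd) → C#
5th (augmented 5th) → E#
7th (minor 7th) → G
9th (augmented 9th) → B#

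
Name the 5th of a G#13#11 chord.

G#13#11 is built on G#; its 5th is a perfect 5th above the root.
A fifth above G uses the letter D, and the perfect 5th above G# is D#.

D#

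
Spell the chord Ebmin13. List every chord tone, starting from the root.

Ebmin13 is a minor thirteenth built on Eb.
Root: Eb
Minor 3rd (3rd): Gb
Perfect 5th (5th): Bb
Minor 7th (7th): Db
Major 9th (9th): F
Perfect 11th (11th): Ab
Major 13th (13th): C

Eb – Gb – Bb – Db – F – Ab – C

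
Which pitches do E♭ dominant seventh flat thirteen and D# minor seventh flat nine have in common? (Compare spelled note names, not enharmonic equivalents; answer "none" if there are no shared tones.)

none

E♭ dominant seventh flat thirteen = E-flat, G, B-flat, D-flat, C-flat.
D# minor seventh flat nine = D-sharp, F-sharp, A-sharp, C-sharp, E.
Shared: none.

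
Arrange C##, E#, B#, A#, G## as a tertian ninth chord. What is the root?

Arranged so that each adjacent pair is a third by letter name: A# – C## – E# – G## – B#.
The bottom of that stack, A#, is the root (this is A# major ninth).

A#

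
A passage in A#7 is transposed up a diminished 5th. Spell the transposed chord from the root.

E  G#  B  D

A diminished 5th up from A# is E, so the new chord is E dominant seventh.
Root: E
Major 3rd (3rd): G#
Perfect 5th (5th): B
Minor 7th (7th): D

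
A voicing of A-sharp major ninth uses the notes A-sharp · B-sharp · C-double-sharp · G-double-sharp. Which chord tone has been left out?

The full A-sharp major ninth chord is A-sharp, C-double-sharp, E-sharp, G-double-sharp, B-sharp.
Comparing with the voicing, the perfect 5th (5th) — E-sharp — is absent.

E-sharp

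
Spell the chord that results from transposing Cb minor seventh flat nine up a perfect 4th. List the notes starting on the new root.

Cb up a perfect 4th → Fb. New chord: Fb minor seventh flat nine.
- root: Fb
- minor 3rd: Abb
- perfect 5th: Cb
- minor 7th: Ebb
- minor 9th: Gbb

Fb, Abb, Cb, Ebb, Gbb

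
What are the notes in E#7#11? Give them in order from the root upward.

E# – G## – B# – D# – A##

E#7#11: dominant seventh sharp eleven on E#.
Root: E#
Major 3rd (3rd): G##
Perfect 5th (5th): B#
Minor 7th (7th): D#
Augmented 11th (11th): A##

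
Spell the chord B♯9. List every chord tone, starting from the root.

B♯9: dominant ninth on B♯.
B♯ — root
D𝄪 — major 3rd
F𝄪 — perfect 5th
A♯ — minor 7th
C𝄪 — major 9th

B♯  D𝄪  F𝄪  A♯  C𝄪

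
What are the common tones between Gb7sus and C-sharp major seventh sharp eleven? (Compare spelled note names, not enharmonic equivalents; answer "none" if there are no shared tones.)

none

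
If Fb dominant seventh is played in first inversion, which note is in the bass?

Ab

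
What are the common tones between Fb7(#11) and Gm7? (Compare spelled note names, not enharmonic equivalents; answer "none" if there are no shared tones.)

Bb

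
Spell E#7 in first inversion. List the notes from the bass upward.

In root position, E#7 is E#–G##–B#–D#.
First inversion puts the third (G##) in the bass.

G## B# D# E#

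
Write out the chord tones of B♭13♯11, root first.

Bb – D – F – Ab – C – E – G

Root Bb, quality dominant thirteenth sharp eleven:
- root: Bb
- major 3rd: D
- perfect 5th: F
- minor 7th: Ab
- major 9th: C
- augmented 11th: E
- major 13th: G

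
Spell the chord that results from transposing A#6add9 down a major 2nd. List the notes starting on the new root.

G# – B# – D# – E# – A#

A# down a major 2nd → G#. New chord: G# six-nine.
Root: G#
Major 3rd (3rd): B#
Perfect 5th (5th): D#
Major 6th (6th): E#
Major 9th (9th): A#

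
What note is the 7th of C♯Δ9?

Root of C♯Δ9 = C#. The 7th is a major 7th: C# up a major 7th → B#.

B#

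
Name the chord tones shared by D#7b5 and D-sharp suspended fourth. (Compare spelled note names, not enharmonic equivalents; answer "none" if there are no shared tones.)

D#

D#7b5 = D#, F##, A, C#.
D-sharp suspended fourth = D#, G#, A#.
Shared: D#.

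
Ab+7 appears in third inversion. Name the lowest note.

Gb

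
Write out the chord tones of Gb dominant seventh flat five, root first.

Gb, Bb, Dbb, Fb

Gb dominant seventh flat five: dominant seventh flat five on Gb.
root → Gb
3rd (major 3rd) → Bb
5th (diminished 5th) → Dbb
7th (minor 7th) → Fb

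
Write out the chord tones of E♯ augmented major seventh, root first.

E#, G##, B##, D##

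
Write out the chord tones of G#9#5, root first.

G# B# D## F# A#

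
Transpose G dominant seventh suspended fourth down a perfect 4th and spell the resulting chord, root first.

Transposed root: G → D (perfect 4th down). So we spell D dominant seventh suspended fourth:
root → D
4th (perfect 4th) → G
5th (perfect 5th) → A
7th (minor 7th) → C

D, G, A, C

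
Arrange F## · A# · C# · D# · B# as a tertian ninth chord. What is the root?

B#

Arranged so that each adjacent pair is a third by letter name: B# – D# – F## – A# – C#.
The bottom of that stack, B#, is the root (this is B# minor seventh flat nine).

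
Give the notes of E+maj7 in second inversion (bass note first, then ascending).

E+maj7 = E–G#–B#–D#; second inversion → fifth (B#) lowest.

B# – D# – E – G#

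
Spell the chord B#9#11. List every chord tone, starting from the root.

B# D## F## A# C## E##

Root B#, quality dominant ninth sharp eleven:
root → B#
3rd (major 3rd) → D##
5th (perfect 5th) → F##
7th (minor 7th) → A#
9th (major 9th) → C##
11th (augmented 11th) → E##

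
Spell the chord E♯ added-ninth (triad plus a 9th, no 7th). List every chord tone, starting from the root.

E♯ added-ninth is an added-ninth built on E-sharp.
- root: E-sharp
- major 3rd: G-double-sharp
- perfect 5th: B-sharp
- major 9th: F-double-sharp

E-sharp  G-double-sharp  B-sharp  F-double-sharp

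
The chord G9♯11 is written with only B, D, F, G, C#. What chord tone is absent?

The full G9♯11 chord is G, B, D, F, A, C#.
Comparing with the voicing, the major 9th (9th) — A — is absent.

A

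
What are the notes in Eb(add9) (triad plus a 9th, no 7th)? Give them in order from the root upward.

Eb G Bb F

Eb(add9): added-ninth on Eb.
root → Eb
3rd (major 3rd) → G
5th (perfect 5th) → Bb
9th (major 9th) → F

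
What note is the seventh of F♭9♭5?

F♭9♭5 is built on Fb; its 7th is a minor 7th above the root.
A seventh above F uses the letter E, and the minor 7th above Fb is Ebb.

Ebb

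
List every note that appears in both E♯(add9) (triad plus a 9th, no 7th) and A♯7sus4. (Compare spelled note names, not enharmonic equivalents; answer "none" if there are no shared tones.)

E#

E♯(add9): E# G## B# F##
A♯7sus4: A# D# E# G#
Common to both → E#.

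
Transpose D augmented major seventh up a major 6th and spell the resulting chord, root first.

D up a major 6th → B. New chord: B augmented major seventh.
B — root
D-sharp — major 3rd
F-double-sharp — augmented 5th
A-sharp — major 7th

B – D-sharp – F-double-sharp – A-sharp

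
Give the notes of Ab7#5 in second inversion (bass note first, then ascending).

E  G♭  A♭  C

Ab7#5 = A♭–C–E–G♭; second inversion → fifth (E) lowest.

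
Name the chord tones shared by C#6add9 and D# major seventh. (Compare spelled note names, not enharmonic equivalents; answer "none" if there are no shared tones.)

C#6add9 = C♯, E♯, G♯, A♯, D♯.
D# major seventh = D♯, F𝄪, A♯, C𝄪.
Shared: A♯, D♯.

A♯  D♯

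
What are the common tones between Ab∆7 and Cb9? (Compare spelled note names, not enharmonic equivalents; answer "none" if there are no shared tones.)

Eb

Ab∆7: Ab C Eb G
Cb9: Cb Eb Gb Bbb Db
Common to both → Eb.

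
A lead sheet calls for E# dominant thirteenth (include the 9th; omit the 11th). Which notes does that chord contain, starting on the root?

E# dominant thirteenth is a dominant thirteenth built on E-sharp.
E-sharp — root
G-double-sharp — major 3rd
B-sharp — perfect 5th
D-sharp — minor 7th
F-double-sharp — major 9th
C-double-sharp — major 13th

E-sharp, G-double-sharp, B-sharp, D-sharp, F-double-sharp, C-double-sharp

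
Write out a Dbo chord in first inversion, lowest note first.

Fb – Abb – Db

In root position, Dbo is Db–Fb–Abb.
First inversion puts the third (Fb) in the bass.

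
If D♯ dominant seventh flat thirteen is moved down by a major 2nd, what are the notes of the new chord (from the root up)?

C♯  E♯  G♯  B  A

D♯ down a major 2nd → C♯. New chord: C♯ dominant seventh flat thirteen.
C♯ — root
E♯ — major 3rd
G♯ — perfect 5th
B — minor 7th
A — minor 13th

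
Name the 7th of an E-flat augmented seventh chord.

E-flat augmented seventh is built on E-flat; its 7th is a minor 7th above the root.
A seventh above E uses the letter D, and the minor 7th above E-flat is D-flat.

D-flat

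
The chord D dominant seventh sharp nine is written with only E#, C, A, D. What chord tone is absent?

D dominant seventh sharp nine = D, F#, A, C, E#. The voicing lacks the 3rd (major 3rd), F#.

F#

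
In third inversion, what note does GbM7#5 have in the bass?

GbM7#5 = Gb–Bb–D–F. Third inversion → seventh in the bass = F.

F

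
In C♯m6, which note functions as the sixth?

C♯m6 is built on C#; its 6th is a major 6th above the root.
A sixth above C uses the letter A, and the major 6th above C# is A#.

A#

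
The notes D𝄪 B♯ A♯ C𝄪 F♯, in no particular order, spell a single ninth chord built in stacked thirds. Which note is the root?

Stacking in thirds gives B♯ – D𝄪 – F♯ – A♯ – C𝄪, so B♯ is the root — B♯ dominant ninth flat five.

B♯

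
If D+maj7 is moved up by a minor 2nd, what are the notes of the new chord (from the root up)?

Eb G B D

D up a minor 2nd → Eb. New chord: Eb augmented major seventh.
- root: Eb
- major 3rd: G
- augmented 5th: B
- major 7th: D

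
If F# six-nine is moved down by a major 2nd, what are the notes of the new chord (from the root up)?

F-sharp down a major 2nd → E. New chord: E six-nine.
E — root
G-sharp — major 3rd
B — perfect 5th
C-sharp — major 6th
F-sharp — major 9th

E, G-sharp, B, C-sharp, F-sharp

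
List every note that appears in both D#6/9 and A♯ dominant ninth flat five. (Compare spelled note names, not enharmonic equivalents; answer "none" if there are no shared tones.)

D#6/9: D# F## A# B# E#
A♯ dominant ninth flat five: A# C## E G# B#
Common to both → A#, B#.

A#, B#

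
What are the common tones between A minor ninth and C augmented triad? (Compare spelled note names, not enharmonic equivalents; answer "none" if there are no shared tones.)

C E

A minor ninth: A C E G B
C augmented triad: C E G-sharp
Common to both → C, E.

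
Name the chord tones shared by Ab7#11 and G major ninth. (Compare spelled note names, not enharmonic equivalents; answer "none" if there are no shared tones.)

D

Ab7#11: Ab C Eb Gb D
G major ninth: G B D F# A
Common to both → D.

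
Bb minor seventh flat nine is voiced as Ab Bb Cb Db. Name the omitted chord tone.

The full Bb minor seventh flat nine chord is Bb, Db, F, Ab, Cb.
Comparing with the voicing, the perfect 5th (5th) — F — is absent.

F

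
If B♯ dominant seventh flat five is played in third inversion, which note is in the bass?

A-sharp

B♯ dominant seventh flat five = B-sharp–D-double-sharp–F-sharp–A-sharp. Third inversion → seventh in the bass = A-sharp.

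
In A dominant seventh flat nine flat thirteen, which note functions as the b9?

Root of A dominant seventh flat nine flat thirteen = A. The 9th is a minor 9th: A up a minor 9th → B-flat.

B-flat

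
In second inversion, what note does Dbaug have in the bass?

Dbaug in root position is Db–F–A.
Second inversion places the fifth in the bass, which is A.

A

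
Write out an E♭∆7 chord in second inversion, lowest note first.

Bb, D, Eb, G

E♭∆7 = Eb–G–Bb–D; second inversion → fifth (Bb) lowest.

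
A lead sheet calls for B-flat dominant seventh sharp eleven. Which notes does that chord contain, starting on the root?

Bb D F Ab E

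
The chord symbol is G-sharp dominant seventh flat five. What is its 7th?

Root of G-sharp dominant seventh flat five = G-sharp. The 7th is a minor 7th: G-sharp up a minor 7th → F-sharp.

F-sharp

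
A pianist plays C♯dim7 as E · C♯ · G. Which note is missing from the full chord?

The full C♯dim7 chord is C♯, E, G, B♭.
Comparing with the voicing, the diminished 7th (7th) — B♭ — is absent.

B♭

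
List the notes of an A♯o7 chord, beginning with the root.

A♯o7: diminished seventh on A#.
- root: A#
- minor 3rd: C#
- diminished 5th: E
- diminished 7th: G

A# – C# – E – G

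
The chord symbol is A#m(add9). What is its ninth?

B#

A#m(add9) is built on A#; its 9th is a major 9th above the root.
A second above A uses the letter B, and the major 9th above A# is B#.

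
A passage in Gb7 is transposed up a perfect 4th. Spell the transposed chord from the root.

Transposed root: Gb → Cb (perfect 4th up). So we spell Cb dominant seventh:
Cb — root
Eb — major 3rd
Gb — perfect 5th
Bbb — minor 7th

Cb, Eb, Gb, Bbb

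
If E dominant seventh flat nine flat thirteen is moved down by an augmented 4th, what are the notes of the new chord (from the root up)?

An augmented 4th down from E is B♭, so the new chord is B♭ dominant seventh flat nine flat thirteen.
Root: B♭
Major 3rd (3rd): D
Perfect 5th (5th): F
Minor 7th (7th): A♭
Minor 9th (9th): C♭
Minor 13th (13th): G♭

B♭ D F A♭ C♭ G♭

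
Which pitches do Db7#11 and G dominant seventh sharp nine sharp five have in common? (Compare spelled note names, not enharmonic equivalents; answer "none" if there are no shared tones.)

Db7#11 = Db, F, Ab, Cb, G.
G dominant seventh sharp nine sharp five = G, B, D#, F, A#.
Shared: F, G.

F G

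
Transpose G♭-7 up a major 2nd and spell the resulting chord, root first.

Gb up a major 2nd → Ab. New chord: Ab minor seventh.
- root: Ab
- minor 3rd: Cb
- perfect 5th: Eb
- minor 7th: Gb

Ab, Cb, Eb, Gb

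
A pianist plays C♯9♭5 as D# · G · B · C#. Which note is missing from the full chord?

C♯9♭5 = C#, E#, G, B, D#. The voicing lacks the 3rd (major 3rd), E#.

E#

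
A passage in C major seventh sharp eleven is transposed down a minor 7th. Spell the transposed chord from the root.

D F-sharp A C-sharp G-sharp

C down a minor 7th → D. New chord: D major seventh sharp eleven.
D — root
F-sharp — major 3rd
A — perfect 5th
C-sharp — major 7th
G-sharp — augmented 11th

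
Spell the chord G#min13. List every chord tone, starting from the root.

Root G#, quality minor thirteenth:
root → G#
3rd (minor 3rd) → B
5th (perfect 5th) → D#
7th (minor 7th) → F#
9th (major 9th) → A#
11th (perfect 11th) → C#
13th (major 13th) → E#

G#, B, D#, F#, A#, C#, E#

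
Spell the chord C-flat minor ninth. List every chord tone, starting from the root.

C-flat, E-double-flat, G-flat, B-double-flat, D-flat

C-flat minor ninth: minor ninth on C-flat.
root → C-flat
3rd (minor 3rd) → E-double-flat
5th (perfect 5th) → G-flat
7th (minor 7th) → B-double-flat
9th (major 9th) → D-flat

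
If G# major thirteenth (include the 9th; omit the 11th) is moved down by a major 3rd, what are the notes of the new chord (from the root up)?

A major 3rd down from G# is E, so the new chord is E major thirteenth.
- root: E
- major 3rd: G#
- perfect 5th: B
- major 7th: D#
- major 9th: F#
- major 13th: C#

E G# B D# F# C#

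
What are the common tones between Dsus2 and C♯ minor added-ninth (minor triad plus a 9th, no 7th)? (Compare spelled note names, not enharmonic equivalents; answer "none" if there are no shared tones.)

E

Dsus2: D E A
C♯ minor added-ninth: C# E G# D#
Common to both → E.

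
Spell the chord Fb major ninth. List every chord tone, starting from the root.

Fb Ab Cb Eb Gb

Root Fb, quality major ninth:
Root: Fb
Major 3rd (3rd): Ab
Perfect 5th (5th): Cb
Major 7th (7th): Eb
Major 9th (9th): Gb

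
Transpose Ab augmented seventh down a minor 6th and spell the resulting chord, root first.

C E G# Bb

Ab down a minor 6th → C. New chord: C augmented seventh.
C — root
E — major 3rd
G# — augmented 5th
Bb — minor 7th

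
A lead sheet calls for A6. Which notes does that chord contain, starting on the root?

Root A, quality major sixth:
Root: A
Major 3rd (3rd): C#
Perfect 5th (5th): E
Major 6th (6th): F#

A  C#  E  F#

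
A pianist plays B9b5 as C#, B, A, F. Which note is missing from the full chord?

D#

B9b5 = B, D#, F, A, C#. The voicing lacks the 3rd (major 3rd), D#.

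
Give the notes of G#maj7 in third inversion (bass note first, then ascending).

In root position, G#maj7 is G#–B#–D#–F##.
Third inversion puts the seventh (F##) in the bass.

F##  G#  B#  D#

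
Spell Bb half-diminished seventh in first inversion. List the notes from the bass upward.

D♭, F♭, A♭, B♭

Bb half-diminished seventh = B♭–D♭–F♭–A♭; first inversion → third (D♭) lowest.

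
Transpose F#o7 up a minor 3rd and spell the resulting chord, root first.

F# up a minor 3rd → A. New chord: A diminished seventh.
- root: A
- minor 3rd: C
- diminished 5th: Eb
- diminished 7th: Gb

A – C – Eb – Gb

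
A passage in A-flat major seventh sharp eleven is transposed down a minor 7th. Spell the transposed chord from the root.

B-flat – D – F – A – E

A minor 7th down from A-flat is B-flat, so the new chord is B-flat major seventh sharp eleven.
root → B-flat
3rd (major 3rd) → D
5th (perfect 5th) → F
7th (major 7th) → A
11th (augmented 11th) → E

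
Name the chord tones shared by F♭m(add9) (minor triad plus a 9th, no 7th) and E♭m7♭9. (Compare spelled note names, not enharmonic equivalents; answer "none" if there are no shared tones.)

Fb Gb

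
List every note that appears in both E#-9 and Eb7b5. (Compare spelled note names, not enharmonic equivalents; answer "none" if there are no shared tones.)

E#-9: E# G# B# D# F##
Eb7b5: Eb G Bbb Db
Common to both → none.

none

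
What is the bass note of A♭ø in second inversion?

A♭ø in root position is Ab–Cb–Ebb–Gb.
Second inversion places the fifth in the bass, which is Ebb.

Ebb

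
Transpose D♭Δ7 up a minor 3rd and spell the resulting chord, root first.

Fb Ab Cb Eb

Db up a minor 3rd → Fb. New chord: Fb major seventh.
root → Fb
3rd (major 3rd) → Ab
5th (perfect 5th) → Cb
7th (major 7th) → Eb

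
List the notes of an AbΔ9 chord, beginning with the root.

Ab – C – Eb – G – Bb

AbΔ9 is a major ninth built on Ab.
root → Ab
3rd (major 3rd) → C
5th (perfect 5th) → Eb
7th (major 7th) → G
9th (major 9th) → Bb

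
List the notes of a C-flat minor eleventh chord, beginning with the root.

C-flat, E-double-flat, G-flat, B-double-flat, D-flat, F-flat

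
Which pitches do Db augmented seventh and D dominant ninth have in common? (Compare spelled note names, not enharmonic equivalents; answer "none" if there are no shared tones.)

Db augmented seventh = D-flat, F, A, C-flat.
D dominant ninth = D, F-sharp, A, C, E.
Shared: A.

A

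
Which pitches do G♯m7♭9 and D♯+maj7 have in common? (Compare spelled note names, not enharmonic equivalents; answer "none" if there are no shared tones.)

D#

G♯m7♭9 = G#, B, D#, F#, A.
D♯+maj7 = D#, F##, A##, C##.
Shared: D#.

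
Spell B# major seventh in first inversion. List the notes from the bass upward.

D𝄪 F𝄪 A𝄪 B♯

B# major seventh = B♯–D𝄪–F𝄪–A𝄪; first inversion → third (D𝄪) lowest.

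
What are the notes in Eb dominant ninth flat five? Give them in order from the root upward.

Root E-flat, quality dominant ninth flat five:
E-flat — root
G — major 3rd
B-double-flat — diminished 5th
D-flat — minor 7th
F — major 9th

E-flat – G – B-double-flat – D-flat – F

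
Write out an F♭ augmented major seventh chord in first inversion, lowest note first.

A-flat  C  E-flat  F-flat

In root position, F♭ augmented major seventh is F-flat–A-flat–C–E-flat.
First inversion puts the third (A-flat) in the bass.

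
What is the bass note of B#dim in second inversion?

F#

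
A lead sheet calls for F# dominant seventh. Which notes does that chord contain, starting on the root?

F♯, A♯, C♯, E

F# dominant seventh is a dominant seventh built on F♯.
- root: F♯
- major 3rd: A♯
- perfect 5th: C♯
- minor 7th: E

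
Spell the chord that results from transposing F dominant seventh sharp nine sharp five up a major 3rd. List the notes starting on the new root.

F up a major 3rd → A. New chord: A dominant seventh sharp nine sharp five.
root → A
3rd (major 3rd) → C#
5th (augmented 5th) → E#
7th (minor 7th) → G
9th (augmented 9th) → B#

A – C# – E# – G – B#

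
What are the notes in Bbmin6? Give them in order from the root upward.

Root Bb, quality minor sixth:
Bb — root
Db — minor 3rd
F — perfect 5th
G — major 6th

Bb Db F G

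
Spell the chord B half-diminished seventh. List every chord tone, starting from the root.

B – D – F – A

B half-diminished seventh: half-diminished seventh on B.
Root: B
Minor 3rd (3rd): D
Diminished 5th (5th): F
Minor 7th (7th): A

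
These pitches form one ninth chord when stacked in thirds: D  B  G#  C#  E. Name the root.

Stacking in thirds gives C# – E – G# – B – D, so C# is the root — C# minor seventh flat nine.

C#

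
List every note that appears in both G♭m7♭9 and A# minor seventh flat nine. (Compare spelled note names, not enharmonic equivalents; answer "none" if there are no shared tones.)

none

G♭m7♭9 = Gb, Bbb, Db, Fb, Abb.
A# minor seventh flat nine = A#, C#, E#, G#, B.
Shared: none.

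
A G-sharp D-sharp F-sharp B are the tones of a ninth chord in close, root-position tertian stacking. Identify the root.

G-sharp

Arranged so that each adjacent pair is a third by letter name: G-sharp – B – D-sharp – F-sharp – A.
The bottom of that stack, G-sharp, is the root (this is G-sharp minor seventh flat nine).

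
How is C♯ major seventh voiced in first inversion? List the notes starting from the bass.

C♯ major seventh = C-sharp–E-sharp–G-sharp–B-sharp; first inversion → third (E-sharp) lowest.

E-sharp – G-sharp – B-sharp – C-sharp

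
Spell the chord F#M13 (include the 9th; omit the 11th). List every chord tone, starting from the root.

F# A# C# E# G# D#

F#M13 is a major thirteenth built on F#.
Root: F#
Major 3rd (3rd): A#
Perfect 5th (5th): C#
Major 7th (7th): E#
Major 9th (9th): G#
Major 13th (13th): D#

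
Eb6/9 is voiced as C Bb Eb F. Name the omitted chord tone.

G

The full Eb6/9 chord is Eb, G, Bb, C, F.
Comparing with the voicing, the major 3rd (3rd) — G — is absent.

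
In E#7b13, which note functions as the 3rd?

Root of E#7b13 = E#. The 3rd is a major 3rd: E# up a major 3rd → G##.

G##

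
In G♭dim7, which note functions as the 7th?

Fbb

Root of G♭dim7 = Gb. The 7th is a diminished 7th: Gb up a diminished 7th → Fbb.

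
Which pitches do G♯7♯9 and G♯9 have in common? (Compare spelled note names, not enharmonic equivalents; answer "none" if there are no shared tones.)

G♯7♯9: G♯ B♯ D♯ F♯ A𝄪
G♯9: G♯ B♯ D♯ F♯ A♯
Common to both → G♯, B♯, D♯, F♯.

G♯, B♯, D♯, F♯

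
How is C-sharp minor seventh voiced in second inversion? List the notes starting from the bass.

C-sharp minor seventh = C♯–E–G♯–B; second inversion → fifth (G♯) lowest.

G♯, B, C♯, E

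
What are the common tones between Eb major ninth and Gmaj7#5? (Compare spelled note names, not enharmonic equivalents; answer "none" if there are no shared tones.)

Eb major ninth = Eb, G, Bb, D, F.
Gmaj7#5 = G, B, D#, F#.
Shared: G.

G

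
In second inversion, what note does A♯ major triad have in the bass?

A♯ major triad = A-sharp–C-double-sharp–E-sharp. Second inversion → fifth in the bass = E-sharp.

E-sharp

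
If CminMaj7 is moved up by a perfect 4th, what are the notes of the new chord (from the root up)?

Transposed root: C → F (perfect 4th up). So we spell F minor-major seventh:
- root: F
- minor 3rd: Ab
- perfect 5th: C
- major 7th: E

F Ab C E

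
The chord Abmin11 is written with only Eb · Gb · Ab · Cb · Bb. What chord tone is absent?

Db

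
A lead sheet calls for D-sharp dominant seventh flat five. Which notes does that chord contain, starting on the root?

D#  F##  A  C#

D-sharp dominant seventh flat five: dominant seventh flat five on D#.
root → D#
3rd (major 3rd) → F##
5th (diminished 5th) → A
7th (minor 7th) → C#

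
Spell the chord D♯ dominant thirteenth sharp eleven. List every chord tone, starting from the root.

Root D#, quality dominant thirteenth sharp eleven:
root → D#
3rd (major 3rd) → F##
5th (perfect 5th) → A#
7th (minor 7th) → C#
9th (major 9th) → E#
11th (augmented 11th) → G##
13th (major 13th) → B#

D# F## A# C# E# G## B#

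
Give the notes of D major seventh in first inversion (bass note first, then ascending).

In root position, D major seventh is D–F#–A–C#.
First inversion puts the third (F#) in the bass.

F#  A  C#  D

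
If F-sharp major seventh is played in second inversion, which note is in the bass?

F-sharp major seventh in root position is F-sharp–A-sharp–C-sharp–E-sharp.
Second inversion places the fifth in the bass, which is C-sharp.

C-sharp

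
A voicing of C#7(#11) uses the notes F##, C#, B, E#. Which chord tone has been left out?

G#

C#7(#11) = C#, E#, G#, B, F##. The voicing lacks the 5th (perfect 5th), G#.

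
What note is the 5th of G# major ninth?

D-sharp

G# major ninth is built on G-sharp; its 5th is a perfect 5th above the root.
A fifth above G uses the letter D, and the perfect 5th above G-sharp is D-sharp.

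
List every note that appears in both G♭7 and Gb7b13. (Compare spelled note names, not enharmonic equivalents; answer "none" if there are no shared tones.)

Gb – Bb – Db – Fb

G♭7: Gb Bb Db Fb
Gb7b13: Gb Bb Db Fb Ebb
Common to both → Gb, Bb, Db, Fb.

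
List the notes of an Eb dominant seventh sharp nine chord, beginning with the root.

E♭  G  B♭  D♭  F♯

Eb dominant seventh sharp nine: dominant seventh sharp nine on E♭.
E♭ — root
G — major 3rd
B♭ — perfect 5th
D♭ — minor 7th
F♯ — augmented 9th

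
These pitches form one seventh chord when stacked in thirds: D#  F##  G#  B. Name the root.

Stacking in thirds gives G# – B – D# – F##, so G# is the root — G# minor-major seventh.

G#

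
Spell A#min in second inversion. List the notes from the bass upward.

E# A# C#

A#min = A#–C#–E#; second inversion → fifth (E#) lowest.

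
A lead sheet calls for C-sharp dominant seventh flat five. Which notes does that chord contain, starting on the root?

C-sharp E-sharp G B

C-sharp dominant seventh flat five: dominant seventh flat five on C-sharp.
C-sharp — root
E-sharp — major 3rd
G — diminished 5th
B — minor 7th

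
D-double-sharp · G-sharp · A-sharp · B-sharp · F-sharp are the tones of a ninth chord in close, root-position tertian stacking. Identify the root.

Arranged so that each adjacent pair is a third by letter name: G-sharp – B-sharp – D-double-sharp – F-sharp – A-sharp.
The bottom of that stack, G-sharp, is the root (this is G-sharp dominant ninth sharp five).

G-sharp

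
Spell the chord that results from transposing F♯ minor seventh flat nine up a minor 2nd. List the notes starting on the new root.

A minor 2nd up from F-sharp is G, so the new chord is G minor seventh flat nine.
- root: G
- minor 3rd: B-flat
- perfect 5th: D
- minor 7th: F
- minor 9th: A-flat

G – B-flat – D – F – A-flat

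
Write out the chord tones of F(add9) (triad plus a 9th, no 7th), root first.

F A C G

F(add9) is an added-ninth built on F.
F — root
A — major 3rd
C — perfect 5th
G — major 9th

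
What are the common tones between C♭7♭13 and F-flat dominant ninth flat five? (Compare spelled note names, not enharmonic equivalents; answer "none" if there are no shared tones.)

Gb

C♭7♭13: Cb Eb Gb Bbb Abb
F-flat dominant ninth flat five: Fb Ab Cbb Ebb Gb
Common to both → Gb.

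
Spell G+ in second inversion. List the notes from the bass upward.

In root position, G+ is G–B–D♯.
Second inversion puts the fifth (D♯) in the bass.

D♯, G, B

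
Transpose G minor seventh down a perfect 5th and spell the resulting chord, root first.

C, E-flat, G, B-flat

A perfect 5th down from G is C, so the new chord is C minor seventh.
C — root
E-flat — minor 3rd
G — perfect 5th
B-flat — minor 7th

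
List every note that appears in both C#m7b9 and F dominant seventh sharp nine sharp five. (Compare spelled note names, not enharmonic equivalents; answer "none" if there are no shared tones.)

C#, G#

C#m7b9: C# E G# B D
F dominant seventh sharp nine sharp five: F A C# Eb G#
Common to both → C#, G#.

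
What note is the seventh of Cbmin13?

Cbmin13 is built on C♭; its 7th is a minor 7th above the root.
A seventh above C uses the letter B, and the minor 7th above C♭ is B𝄫.

B𝄫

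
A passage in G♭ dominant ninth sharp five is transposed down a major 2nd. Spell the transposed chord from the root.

Fb, Ab, C, Ebb, Gb

Transposed root: Gb → Fb (major 2nd down). So we spell Fb dominant ninth sharp five:
Fb — root
Ab — major 3rd
C — augmented 5th
Ebb — minor 7th
Gb — major 9th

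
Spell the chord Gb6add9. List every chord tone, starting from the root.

G♭, B♭, D♭, E♭, A♭

Gb6add9 is a six-nine built on G♭.
G♭ — root
B♭ — major 3rd
D♭ — perfect 5th
E♭ — major 6th
A♭ — major 9th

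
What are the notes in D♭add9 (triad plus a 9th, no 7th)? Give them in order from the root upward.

Root Db, quality added-ninth:
root → Db
3rd (major 3rd) → F
5th (perfect 5th) → Ab
9th (major 9th) → Eb

Db  F  Ab  Eb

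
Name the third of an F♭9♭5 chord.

Ab

Root of F♭9♭5 = Fb. The 3rd is a major 3rd: Fb up a major 3rd → Ab.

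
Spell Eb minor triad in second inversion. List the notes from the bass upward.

In root position, Eb minor triad is E-flat–G-flat–B-flat.
Second inversion puts the fifth (B-flat) in the bass.

B-flat, E-flat, G-flat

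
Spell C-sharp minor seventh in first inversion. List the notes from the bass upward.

E G♯ B C♯

C-sharp minor seventh = C♯–E–G♯–B; first inversion → third (E) lowest.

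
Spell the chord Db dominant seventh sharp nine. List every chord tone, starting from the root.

Db dominant seventh sharp nine is a dominant seventh sharp nine built on D-flat.
- root: D-flat
- major 3rd: F
- perfect 5th: A-flat
- minor 7th: C-flat
- augmented 9th: E

D-flat – F – A-flat – C-flat – E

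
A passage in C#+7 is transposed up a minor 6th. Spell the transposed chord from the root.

Transposed root: C# → A (minor 6th up). So we spell A augmented seventh:
- root: A
- major 3rd: C#
- augmented 5th: E#
- minor 7th: G

A C# E# G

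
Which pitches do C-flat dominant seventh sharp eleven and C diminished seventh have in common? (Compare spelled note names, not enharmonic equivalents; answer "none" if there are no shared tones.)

C-flat dominant seventh sharp eleven = C-flat, E-flat, G-flat, B-double-flat, F.
C diminished seventh = C, E-flat, G-flat, B-double-flat.
Shared: E-flat, G-flat, B-double-flat.

E-flat, G-flat, B-double-flat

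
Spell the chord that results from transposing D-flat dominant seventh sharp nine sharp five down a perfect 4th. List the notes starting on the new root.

D-flat down a perfect 4th → A-flat. New chord: A-flat dominant seventh sharp nine sharp five.
Root: A-flat
Major 3rd (3rd): C
Augmented 5th (5th): E
Minor 7th (7th): G-flat
Augmented 9th (9th): B

A-flat – C – E – G-flat – B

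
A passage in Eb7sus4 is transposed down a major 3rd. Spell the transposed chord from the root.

Eb down a major 3rd → Cb. New chord: Cb dominant seventh suspended fourth.
- root: Cb
- perfect 4th: Fb
- perfect 5th: Gb
- minor 7th: Bbb

Cb – Fb – Gb – Bbb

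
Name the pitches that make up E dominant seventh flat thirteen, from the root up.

E – G♯ – B – D – C

Root E, quality dominant seventh flat thirteen:
- root: E
- major 3rd: G♯
- perfect 5th: B
- minor 7th: D
- minor 13th: C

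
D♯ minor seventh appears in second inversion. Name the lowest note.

D♯ minor seventh in root position is D#–F#–A#–C#.
Second inversion places the fifth in the bass, which is A#.

A#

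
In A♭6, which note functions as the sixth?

F

Root of A♭6 = Ab. The 6th is a major 6th: Ab up a major 6th → F.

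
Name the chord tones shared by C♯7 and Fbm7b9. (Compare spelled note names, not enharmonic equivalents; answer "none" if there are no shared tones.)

C♯7 = C#, E#, G#, B.
Fbm7b9 = Fb, Abb, Cb, Ebb, Gbb.
Shared: none.

none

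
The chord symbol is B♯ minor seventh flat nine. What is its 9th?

B♯ minor seventh flat nine is built on B-sharp; its 9th is a minor 9th above the root.
A second above B uses the letter C, and the minor 9th above B-sharp is C-sharp.

C-sharp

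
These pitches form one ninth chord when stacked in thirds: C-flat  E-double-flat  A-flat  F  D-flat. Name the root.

D-flat

Stacking in thirds gives D-flat – F – A-flat – C-flat – E-double-flat, so D-flat is the root — D-flat dominant seventh flat nine.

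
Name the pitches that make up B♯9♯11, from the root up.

Root B#, quality dominant ninth sharp eleven:
- root: B#
- major 3rd: D##
- perfect 5th: F##
- minor 7th: A#
- major 9th: C##
- augmented 11th: E##

B# D## F## A# C## E##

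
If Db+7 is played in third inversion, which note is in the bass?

Db+7 = Db–F–A–Cb. Third inversion → seventh in the bass = Cb.

Cb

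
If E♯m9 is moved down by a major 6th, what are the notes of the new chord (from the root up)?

Transposed root: E# → G# (major 6th down). So we spell G# minor ninth:
Root: G#
Minor 3rd (3rd): B
Perfect 5th (5th): D#
Minor 7th (7th): F#
Major 9th (9th): A#

G# B D# F# A#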